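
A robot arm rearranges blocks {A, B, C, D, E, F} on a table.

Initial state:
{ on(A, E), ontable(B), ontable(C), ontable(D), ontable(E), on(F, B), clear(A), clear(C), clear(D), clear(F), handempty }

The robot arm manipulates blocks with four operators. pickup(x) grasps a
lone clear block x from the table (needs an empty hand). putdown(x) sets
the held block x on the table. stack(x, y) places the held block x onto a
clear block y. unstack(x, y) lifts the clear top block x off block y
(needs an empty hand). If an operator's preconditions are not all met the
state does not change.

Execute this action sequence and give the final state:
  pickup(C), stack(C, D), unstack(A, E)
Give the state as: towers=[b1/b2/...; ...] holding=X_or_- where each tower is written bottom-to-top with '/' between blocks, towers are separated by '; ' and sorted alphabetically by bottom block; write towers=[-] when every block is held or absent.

towers=[B/F; D/C; E] holding=A

step 1 (pickup(C)): towers=[B/F; D; E/A] holding=C
step 2 (stack(C, D)): towers=[B/F; D/C; E/A] holding=-
step 3 (unstack(A, E)): towers=[B/F; D/C; E] holding=A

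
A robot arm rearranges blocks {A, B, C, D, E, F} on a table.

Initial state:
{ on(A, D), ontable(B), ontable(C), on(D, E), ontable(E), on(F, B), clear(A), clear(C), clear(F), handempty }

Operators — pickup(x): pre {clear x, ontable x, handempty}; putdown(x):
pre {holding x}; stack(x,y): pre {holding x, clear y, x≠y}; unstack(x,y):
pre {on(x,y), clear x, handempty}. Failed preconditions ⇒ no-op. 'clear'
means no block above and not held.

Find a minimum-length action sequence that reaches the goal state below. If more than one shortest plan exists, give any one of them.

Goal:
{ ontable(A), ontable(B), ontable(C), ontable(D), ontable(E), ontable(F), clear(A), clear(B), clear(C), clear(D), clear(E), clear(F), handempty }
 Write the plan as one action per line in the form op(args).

unstack(F, B)
putdown(F)
unstack(A, D)
putdown(A)
unstack(D, E)
putdown(D)

step 1 (unstack(F, B)): towers=[B; C; E/D/A] holding=F
step 2 (putdown(F)): towers=[B; C; E/D/A; F] holding=-
step 3 (unstack(A, D)): towers=[B; C; E/D; F] holding=A
step 4 (putdown(A)): towers=[A; B; C; E/D; F] holding=-
step 5 (unstack(D, E)): towers=[A; B; C; E; F] holding=D
step 6 (putdown(D)): towers=[A; B; C; D; E; F] holding=-
goal check: towers=[A; B; C; D; E; F] holding=- — reached (length 6, optimal by BFS)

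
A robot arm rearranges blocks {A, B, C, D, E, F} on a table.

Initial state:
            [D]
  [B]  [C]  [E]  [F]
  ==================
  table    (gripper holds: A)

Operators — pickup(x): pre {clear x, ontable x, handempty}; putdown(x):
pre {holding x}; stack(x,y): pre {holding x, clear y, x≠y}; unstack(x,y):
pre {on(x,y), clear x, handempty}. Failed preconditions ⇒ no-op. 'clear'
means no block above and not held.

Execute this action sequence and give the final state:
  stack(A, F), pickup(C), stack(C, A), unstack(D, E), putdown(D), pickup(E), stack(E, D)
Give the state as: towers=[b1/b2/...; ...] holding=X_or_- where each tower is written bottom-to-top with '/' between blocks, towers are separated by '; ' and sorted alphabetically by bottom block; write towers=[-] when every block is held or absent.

step 1 (stack(A, F)): towers=[B; C; E/D; F/A] holding=-
step 2 (pickup(C)): towers=[B; E/D; F/A] holding=C
step 3 (stack(C, A)): towers=[B; E/D; F/A/C] holding=-
step 4 (unstack(D, E)): towers=[B; E; F/A/C] holding=D
step 5 (putdown(D)): towers=[B; D; E; F/A/C] holding=-
step 6 (pickup(E)): towers=[B; D; F/A/C] holding=E
step 7 (stack(E, D)): towers=[B; D/E; F/A/C] holding=-

towers=[B; D/E; F/A/C] holding=-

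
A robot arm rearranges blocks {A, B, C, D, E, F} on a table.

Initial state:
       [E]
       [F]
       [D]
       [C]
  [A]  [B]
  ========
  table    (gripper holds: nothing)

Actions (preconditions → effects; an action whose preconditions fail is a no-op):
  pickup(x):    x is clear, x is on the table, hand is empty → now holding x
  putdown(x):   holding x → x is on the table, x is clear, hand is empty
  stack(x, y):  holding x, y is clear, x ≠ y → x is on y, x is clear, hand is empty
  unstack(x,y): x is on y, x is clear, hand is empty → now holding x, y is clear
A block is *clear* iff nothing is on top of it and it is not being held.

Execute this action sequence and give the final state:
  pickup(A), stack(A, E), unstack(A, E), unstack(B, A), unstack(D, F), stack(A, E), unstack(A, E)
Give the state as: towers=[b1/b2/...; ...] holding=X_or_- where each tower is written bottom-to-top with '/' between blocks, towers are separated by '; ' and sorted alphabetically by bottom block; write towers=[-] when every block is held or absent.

step 1 (pickup(A)): towers=[B/C/D/F/E] holding=A
step 2 (stack(A, E)): towers=[B/C/D/F/E/A] holding=-
step 3 (unstack(A, E)): towers=[B/C/D/F/E] holding=A
step 4 (unstack(B, A)) [no-op]: towers=[B/C/D/F/E] holding=A
step 5 (unstack(D, F)) [no-op]: towers=[B/C/D/F/E] holding=A
step 6 (stack(A, E)): towers=[B/C/D/F/E/A] holding=-
step 7 (unstack(A, E)): towers=[B/C/D/F/E] holding=A

towers=[B/C/D/F/E] holding=A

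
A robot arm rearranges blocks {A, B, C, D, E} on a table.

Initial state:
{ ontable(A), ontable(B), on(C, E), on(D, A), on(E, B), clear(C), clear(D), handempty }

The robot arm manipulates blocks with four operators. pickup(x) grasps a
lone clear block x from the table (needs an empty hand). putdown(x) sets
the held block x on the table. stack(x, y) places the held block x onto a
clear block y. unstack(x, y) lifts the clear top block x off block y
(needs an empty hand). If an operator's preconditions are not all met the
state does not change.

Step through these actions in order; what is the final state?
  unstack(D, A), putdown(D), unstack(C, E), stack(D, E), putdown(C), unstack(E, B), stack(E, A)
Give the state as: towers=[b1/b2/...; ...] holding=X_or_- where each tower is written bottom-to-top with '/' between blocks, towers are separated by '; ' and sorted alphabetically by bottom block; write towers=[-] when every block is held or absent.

towers=[A/E; B; C; D] holding=-

step 1 (unstack(D, A)): towers=[A; B/E/C] holding=D
step 2 (putdown(D)): towers=[A; B/E/C; D] holding=-
step 3 (unstack(C, E)): towers=[A; B/E; D] holding=C
step 4 (stack(D, E)) [no-op]: towers=[A; B/E; D] holding=C
step 5 (putdown(C)): towers=[A; B/E; C; D] holding=-
step 6 (unstack(E, B)): towers=[A; B; C; D] holding=E
step 7 (stack(E, A)): towers=[A/E; B; C; D] holding=-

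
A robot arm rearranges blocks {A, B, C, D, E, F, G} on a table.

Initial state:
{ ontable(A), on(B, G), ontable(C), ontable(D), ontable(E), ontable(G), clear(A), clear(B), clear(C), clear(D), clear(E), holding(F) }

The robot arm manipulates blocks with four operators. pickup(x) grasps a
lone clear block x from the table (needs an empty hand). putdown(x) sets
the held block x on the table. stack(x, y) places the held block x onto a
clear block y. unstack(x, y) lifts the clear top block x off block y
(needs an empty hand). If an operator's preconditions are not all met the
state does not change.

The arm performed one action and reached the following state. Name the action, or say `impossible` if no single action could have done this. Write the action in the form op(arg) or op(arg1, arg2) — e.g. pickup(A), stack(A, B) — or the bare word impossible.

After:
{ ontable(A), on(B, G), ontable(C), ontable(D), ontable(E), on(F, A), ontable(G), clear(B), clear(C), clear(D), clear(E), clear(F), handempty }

target: towers=[A/F; C; D; E; G/B] holding=-
        putdown(F) → towers=[A; C; D; E; F; G/B] holding=-
       stack(F, B) → towers=[A; C; D; E; G/B/F] holding=-
       stack(F, D) → towers=[A; C; D/F; E; G/B] holding=-
       stack(F, A) → towers=[A/F; C; D; E; G/B] holding=-  ← match
       stack(F, E) → towers=[A; C; D; E/F; G/B] holding=-
       stack(F, C) → towers=[A; C/F; D; E; G/B] holding=-

stack(F, A)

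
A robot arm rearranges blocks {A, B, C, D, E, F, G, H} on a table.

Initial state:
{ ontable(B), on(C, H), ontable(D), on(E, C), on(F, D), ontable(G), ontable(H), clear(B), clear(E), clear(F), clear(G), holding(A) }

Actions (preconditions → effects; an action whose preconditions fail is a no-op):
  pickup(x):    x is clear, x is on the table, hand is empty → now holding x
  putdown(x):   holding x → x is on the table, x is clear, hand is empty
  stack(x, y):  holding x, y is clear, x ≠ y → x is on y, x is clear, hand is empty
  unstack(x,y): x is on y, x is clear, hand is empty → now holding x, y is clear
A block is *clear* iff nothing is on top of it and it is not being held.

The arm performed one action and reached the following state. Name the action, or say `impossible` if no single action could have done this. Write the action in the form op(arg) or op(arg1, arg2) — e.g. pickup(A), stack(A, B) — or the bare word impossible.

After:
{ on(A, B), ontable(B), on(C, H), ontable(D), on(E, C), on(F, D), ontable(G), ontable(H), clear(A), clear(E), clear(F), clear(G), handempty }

stack(A, B)

target: towers=[B/A; D/F; G; H/C/E] holding=-
        putdown(A) → towers=[A; B; D/F; G; H/C/E] holding=-
       stack(A, G) → towers=[B; D/F; G/A; H/C/E] holding=-
       stack(A, E) → towers=[B; D/F; G; H/C/E/A] holding=-
       stack(A, B) → towers=[B/A; D/F; G; H/C/E] holding=-  ← match
       stack(A, F) → towers=[B; D/F/A; G; H/C/E] holding=-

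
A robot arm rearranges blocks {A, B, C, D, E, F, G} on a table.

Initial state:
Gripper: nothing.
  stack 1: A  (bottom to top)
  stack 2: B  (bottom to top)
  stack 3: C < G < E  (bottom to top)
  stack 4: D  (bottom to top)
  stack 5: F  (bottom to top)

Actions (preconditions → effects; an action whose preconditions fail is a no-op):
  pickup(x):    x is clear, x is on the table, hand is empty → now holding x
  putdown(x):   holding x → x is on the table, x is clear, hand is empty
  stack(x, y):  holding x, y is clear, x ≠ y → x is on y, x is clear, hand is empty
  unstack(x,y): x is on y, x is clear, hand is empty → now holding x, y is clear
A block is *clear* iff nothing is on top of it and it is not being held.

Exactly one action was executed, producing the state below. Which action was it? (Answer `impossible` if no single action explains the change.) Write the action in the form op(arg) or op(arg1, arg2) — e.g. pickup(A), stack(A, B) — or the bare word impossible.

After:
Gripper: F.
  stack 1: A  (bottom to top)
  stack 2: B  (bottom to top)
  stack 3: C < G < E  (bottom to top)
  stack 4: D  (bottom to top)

target: towers=[A; B; C/G/E; D] holding=F
         pickup(B) → towers=[A; C/G/E; D; F] holding=B
         pickup(F) → towers=[A; B; C/G/E; D] holding=F  ← match
         pickup(D) → towers=[A; B; C/G/E; F] holding=D
         pickup(A) → towers=[B; C/G/E; D; F] holding=A
     unstack(E, G) → towers=[A; B; C/G; D; F] holding=E

pickup(F)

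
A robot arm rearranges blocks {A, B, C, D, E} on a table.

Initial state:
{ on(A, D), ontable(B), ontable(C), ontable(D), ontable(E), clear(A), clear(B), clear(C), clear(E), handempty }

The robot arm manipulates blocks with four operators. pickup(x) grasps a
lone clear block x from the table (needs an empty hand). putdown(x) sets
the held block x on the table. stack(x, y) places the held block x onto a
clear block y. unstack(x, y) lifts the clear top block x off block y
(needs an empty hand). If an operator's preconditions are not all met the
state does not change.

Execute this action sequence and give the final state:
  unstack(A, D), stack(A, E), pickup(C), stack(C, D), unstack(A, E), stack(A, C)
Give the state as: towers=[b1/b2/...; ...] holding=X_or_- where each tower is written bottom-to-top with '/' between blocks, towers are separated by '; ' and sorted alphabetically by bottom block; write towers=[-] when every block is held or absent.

step 1 (unstack(A, D)): towers=[B; C; D; E] holding=A
step 2 (stack(A, E)): towers=[B; C; D; E/A] holding=-
step 3 (pickup(C)): towers=[B; D; E/A] holding=C
step 4 (stack(C, D)): towers=[B; D/C; E/A] holding=-
step 5 (unstack(A, E)): towers=[B; D/C; E] holding=A
step 6 (stack(A, C)): towers=[B; D/C/A; E] holding=-

towers=[B; D/C/A; E] holding=-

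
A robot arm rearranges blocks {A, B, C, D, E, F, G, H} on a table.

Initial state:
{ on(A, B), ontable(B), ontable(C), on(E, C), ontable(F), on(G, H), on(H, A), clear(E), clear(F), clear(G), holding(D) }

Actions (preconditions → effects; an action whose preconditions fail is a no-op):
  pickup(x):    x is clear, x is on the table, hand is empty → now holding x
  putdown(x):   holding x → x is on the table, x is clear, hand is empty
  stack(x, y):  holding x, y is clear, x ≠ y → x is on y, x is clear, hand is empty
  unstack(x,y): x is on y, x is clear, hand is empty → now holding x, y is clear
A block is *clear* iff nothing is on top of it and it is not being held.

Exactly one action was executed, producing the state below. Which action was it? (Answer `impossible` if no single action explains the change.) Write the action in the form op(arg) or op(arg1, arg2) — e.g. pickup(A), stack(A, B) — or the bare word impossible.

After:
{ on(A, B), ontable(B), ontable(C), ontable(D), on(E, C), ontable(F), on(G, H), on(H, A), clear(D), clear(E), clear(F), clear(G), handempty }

putdown(D)

target: towers=[B/A/H/G; C/E; D; F] holding=-
        putdown(D) → towers=[B/A/H/G; C/E; D; F] holding=-  ← match
       stack(D, G) → towers=[B/A/H/G/D; C/E; F] holding=-
       stack(D, E) → towers=[B/A/H/G; C/E/D; F] holding=-
       stack(D, F) → towers=[B/A/H/G; C/E; F/D] holding=-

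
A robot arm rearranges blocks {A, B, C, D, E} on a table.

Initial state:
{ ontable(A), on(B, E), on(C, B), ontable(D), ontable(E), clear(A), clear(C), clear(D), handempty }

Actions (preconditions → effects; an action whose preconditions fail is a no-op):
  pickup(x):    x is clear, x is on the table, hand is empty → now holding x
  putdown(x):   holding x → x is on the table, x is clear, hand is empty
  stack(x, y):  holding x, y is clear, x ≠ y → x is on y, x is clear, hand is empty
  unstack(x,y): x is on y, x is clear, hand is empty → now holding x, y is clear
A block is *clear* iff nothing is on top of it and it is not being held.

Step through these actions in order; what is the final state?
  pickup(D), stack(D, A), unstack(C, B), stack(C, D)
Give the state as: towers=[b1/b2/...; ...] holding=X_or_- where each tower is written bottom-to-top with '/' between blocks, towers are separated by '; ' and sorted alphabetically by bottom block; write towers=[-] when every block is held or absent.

towers=[A/D/C; E/B] holding=-

step 1 (pickup(D)): towers=[A; E/B/C] holding=D
step 2 (stack(D, A)): towers=[A/D; E/B/C] holding=-
step 3 (unstack(C, B)): towers=[A/D; E/B] holding=C
step 4 (stack(C, D)): towers=[A/D/C; E/B] holding=-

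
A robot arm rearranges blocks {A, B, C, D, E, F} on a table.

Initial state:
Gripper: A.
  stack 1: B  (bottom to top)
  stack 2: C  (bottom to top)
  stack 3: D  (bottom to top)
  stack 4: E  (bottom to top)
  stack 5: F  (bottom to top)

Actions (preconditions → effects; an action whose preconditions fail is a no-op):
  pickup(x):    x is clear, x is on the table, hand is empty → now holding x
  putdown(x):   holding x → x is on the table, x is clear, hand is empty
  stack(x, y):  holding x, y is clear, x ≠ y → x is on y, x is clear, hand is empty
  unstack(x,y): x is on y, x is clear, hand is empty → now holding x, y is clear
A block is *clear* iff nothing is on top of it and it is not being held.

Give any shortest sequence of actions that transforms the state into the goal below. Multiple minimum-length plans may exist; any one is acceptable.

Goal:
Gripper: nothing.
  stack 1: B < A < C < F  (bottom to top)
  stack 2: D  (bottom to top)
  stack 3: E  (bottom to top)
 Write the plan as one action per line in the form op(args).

stack(A, B)
pickup(C)
stack(C, A)
pickup(F)
stack(F, C)

step 1 (stack(A, B)): towers=[B/A; C; D; E; F] holding=-
step 2 (pickup(C)): towers=[B/A; D; E; F] holding=C
step 3 (stack(C, A)): towers=[B/A/C; D; E; F] holding=-
step 4 (pickup(F)): towers=[B/A/C; D; E] holding=F
step 5 (stack(F, C)): towers=[B/A/C/F; D; E] holding=-
goal check: towers=[B/A/C/F; D; E] holding=- — reached (length 5, optimal by BFS)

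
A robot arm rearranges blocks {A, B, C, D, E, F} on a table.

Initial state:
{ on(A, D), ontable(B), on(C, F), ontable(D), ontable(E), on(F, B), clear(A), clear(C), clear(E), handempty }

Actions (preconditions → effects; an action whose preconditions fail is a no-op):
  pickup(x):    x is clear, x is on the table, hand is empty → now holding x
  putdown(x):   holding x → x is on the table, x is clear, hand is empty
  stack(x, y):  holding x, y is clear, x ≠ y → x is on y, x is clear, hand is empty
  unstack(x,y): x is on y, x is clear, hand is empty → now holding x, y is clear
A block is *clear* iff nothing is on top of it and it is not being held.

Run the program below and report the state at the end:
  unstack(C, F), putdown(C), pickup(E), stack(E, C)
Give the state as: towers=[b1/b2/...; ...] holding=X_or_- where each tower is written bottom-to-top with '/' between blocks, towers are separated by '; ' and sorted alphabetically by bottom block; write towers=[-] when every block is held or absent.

towers=[B/F; C/E; D/A] holding=-

step 1 (unstack(C, F)): towers=[B/F; D/A; E] holding=C
step 2 (putdown(C)): towers=[B/F; C; D/A; E] holding=-
step 3 (pickup(E)): towers=[B/F; C; D/A] holding=E
step 4 (stack(E, C)): towers=[B/F; C/E; D/A] holding=-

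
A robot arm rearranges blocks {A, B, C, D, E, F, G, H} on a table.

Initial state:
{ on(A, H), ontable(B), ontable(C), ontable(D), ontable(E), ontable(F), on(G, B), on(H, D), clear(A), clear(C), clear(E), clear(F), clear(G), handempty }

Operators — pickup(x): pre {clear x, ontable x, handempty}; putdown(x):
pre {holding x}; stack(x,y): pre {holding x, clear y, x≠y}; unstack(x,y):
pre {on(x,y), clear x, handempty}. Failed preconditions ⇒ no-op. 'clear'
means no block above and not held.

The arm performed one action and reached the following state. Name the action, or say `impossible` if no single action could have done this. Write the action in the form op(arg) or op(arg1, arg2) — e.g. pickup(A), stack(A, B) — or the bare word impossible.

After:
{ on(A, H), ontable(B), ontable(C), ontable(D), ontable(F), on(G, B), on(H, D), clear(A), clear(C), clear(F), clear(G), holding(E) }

target: towers=[B/G; C; D/H/A; F] holding=E
     unstack(G, B) → towers=[B; C; D/H/A; E; F] holding=G
     unstack(A, H) → towers=[B/G; C; D/H; E; F] holding=A
         pickup(E) → towers=[B/G; C; D/H/A; F] holding=E  ← match
         pickup(F) → towers=[B/G; C; D/H/A; E] holding=F
         pickup(C) → towers=[B/G; D/H/A; E; F] holding=C

pickup(E)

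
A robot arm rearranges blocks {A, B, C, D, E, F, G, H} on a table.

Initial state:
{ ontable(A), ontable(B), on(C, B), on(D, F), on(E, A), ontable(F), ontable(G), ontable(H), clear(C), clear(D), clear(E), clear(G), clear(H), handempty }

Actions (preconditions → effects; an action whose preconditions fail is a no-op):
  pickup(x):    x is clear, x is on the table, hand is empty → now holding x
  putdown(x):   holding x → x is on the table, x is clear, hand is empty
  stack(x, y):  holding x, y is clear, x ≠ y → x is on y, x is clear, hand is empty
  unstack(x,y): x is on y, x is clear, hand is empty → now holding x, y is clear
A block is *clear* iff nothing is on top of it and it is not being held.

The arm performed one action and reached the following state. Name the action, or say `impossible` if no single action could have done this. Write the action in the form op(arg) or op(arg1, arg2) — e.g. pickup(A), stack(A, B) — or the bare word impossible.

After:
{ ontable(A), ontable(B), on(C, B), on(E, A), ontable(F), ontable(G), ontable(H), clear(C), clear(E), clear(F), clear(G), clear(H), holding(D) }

unstack(D, F)

target: towers=[A/E; B/C; F; G; H] holding=D
         pickup(G) → towers=[A/E; B/C; F/D; H] holding=G
     unstack(E, A) → towers=[A; B/C; F/D; G; H] holding=E
         pickup(H) → towers=[A/E; B/C; F/D; G] holding=H
     unstack(D, F) → towers=[A/E; B/C; F; G; H] holding=D  ← match
     unstack(C, B) → towers=[A/E; B; F/D; G; H] holding=C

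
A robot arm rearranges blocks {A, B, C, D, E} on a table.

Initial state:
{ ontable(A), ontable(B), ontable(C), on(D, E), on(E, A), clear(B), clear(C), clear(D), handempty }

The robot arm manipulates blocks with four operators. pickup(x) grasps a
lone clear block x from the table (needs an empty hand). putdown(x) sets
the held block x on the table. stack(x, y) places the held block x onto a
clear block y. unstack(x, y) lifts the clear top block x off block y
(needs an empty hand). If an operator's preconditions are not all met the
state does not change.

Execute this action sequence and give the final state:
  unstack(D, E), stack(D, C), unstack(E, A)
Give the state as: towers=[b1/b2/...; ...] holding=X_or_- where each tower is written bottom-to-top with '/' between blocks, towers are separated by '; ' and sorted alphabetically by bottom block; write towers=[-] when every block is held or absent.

step 1 (unstack(D, E)): towers=[A/E; B; C] holding=D
step 2 (stack(D, C)): towers=[A/E; B; C/D] holding=-
step 3 (unstack(E, A)): towers=[A; B; C/D] holding=E

towers=[A; B; C/D] holding=E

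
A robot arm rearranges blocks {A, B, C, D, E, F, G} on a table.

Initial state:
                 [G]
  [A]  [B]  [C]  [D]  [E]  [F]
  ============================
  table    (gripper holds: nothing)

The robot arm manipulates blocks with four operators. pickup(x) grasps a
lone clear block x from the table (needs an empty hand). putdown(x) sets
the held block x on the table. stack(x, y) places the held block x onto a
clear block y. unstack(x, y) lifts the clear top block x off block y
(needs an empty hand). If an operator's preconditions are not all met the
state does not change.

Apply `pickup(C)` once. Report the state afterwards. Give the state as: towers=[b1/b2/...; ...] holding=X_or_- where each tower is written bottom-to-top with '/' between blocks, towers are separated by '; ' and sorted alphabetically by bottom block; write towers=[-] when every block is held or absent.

before: towers=[A; B; C; D/G; E; F] holding=-
pre[pickup(C)]: clear(C) ok, ontable(C) ok, handempty ok
all met → apply pickup(C)
after:  towers=[A; B; D/G; E; F] holding=C

towers=[A; B; D/G; E; F] holding=C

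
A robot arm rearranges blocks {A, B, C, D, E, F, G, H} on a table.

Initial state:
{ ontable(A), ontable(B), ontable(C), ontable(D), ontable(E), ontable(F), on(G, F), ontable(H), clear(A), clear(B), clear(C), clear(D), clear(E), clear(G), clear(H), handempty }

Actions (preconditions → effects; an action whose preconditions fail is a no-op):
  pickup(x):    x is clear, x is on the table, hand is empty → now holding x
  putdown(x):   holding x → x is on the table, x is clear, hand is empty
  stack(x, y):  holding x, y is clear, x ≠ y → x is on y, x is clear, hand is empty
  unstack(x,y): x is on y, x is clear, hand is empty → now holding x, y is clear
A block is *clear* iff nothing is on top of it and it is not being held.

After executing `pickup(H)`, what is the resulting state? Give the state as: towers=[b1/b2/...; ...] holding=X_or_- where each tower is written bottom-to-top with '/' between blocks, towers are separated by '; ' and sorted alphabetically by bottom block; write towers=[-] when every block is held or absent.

towers=[A; B; C; D; E; F/G] holding=H

before: towers=[A; B; C; D; E; F/G; H] holding=-
pre[pickup(H)]: clear(H) ✓, ontable(H) ✓, handempty ✓
all met → apply pickup(H)
after:  towers=[A; B; C; D; E; F/G] holding=H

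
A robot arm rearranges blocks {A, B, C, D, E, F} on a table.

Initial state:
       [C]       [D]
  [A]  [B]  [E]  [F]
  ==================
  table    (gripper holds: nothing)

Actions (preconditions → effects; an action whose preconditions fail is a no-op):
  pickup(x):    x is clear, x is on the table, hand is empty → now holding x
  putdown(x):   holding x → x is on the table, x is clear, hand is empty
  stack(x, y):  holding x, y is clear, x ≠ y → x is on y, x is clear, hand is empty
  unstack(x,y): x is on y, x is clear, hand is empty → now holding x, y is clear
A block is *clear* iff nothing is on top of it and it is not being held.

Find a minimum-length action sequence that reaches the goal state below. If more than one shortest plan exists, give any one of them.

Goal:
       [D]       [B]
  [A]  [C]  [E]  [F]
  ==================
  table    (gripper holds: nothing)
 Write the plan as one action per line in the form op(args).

step 1 (unstack(C, B)): towers=[A; B; E; F/D] holding=C
step 2 (putdown(C)): towers=[A; B; C; E; F/D] holding=-
step 3 (unstack(D, F)): towers=[A; B; C; E; F] holding=D
step 4 (stack(D, C)): towers=[A; B; C/D; E; F] holding=-
step 5 (pickup(B)): towers=[A; C/D; E; F] holding=B
step 6 (stack(B, F)): towers=[A; C/D; E; F/B] holding=-
goal check: towers=[A; C/D; E; F/B] holding=- — reached (length 6, optimal by BFS)

unstack(C, B)
putdown(C)
unstack(D, F)
stack(D, C)
pickup(B)
stack(B, F)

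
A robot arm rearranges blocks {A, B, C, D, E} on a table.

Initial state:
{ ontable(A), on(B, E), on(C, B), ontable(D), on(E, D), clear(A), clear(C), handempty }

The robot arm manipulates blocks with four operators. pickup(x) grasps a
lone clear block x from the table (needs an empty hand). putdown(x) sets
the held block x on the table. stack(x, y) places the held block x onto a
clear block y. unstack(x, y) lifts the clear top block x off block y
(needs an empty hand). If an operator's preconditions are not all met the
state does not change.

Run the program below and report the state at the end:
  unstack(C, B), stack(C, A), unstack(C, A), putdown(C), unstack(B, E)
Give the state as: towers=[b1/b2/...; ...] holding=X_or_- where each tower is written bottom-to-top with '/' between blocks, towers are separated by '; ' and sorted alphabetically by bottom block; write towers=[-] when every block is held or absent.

step 1 (unstack(C, B)): towers=[A; D/E/B] holding=C
step 2 (stack(C, A)): towers=[A/C; D/E/B] holding=-
step 3 (unstack(C, A)): towers=[A; D/E/B] holding=C
step 4 (putdown(C)): towers=[A; C; D/E/B] holding=-
step 5 (unstack(B, E)): towers=[A; C; D/E] holding=B

towers=[A; C; D/E] holding=B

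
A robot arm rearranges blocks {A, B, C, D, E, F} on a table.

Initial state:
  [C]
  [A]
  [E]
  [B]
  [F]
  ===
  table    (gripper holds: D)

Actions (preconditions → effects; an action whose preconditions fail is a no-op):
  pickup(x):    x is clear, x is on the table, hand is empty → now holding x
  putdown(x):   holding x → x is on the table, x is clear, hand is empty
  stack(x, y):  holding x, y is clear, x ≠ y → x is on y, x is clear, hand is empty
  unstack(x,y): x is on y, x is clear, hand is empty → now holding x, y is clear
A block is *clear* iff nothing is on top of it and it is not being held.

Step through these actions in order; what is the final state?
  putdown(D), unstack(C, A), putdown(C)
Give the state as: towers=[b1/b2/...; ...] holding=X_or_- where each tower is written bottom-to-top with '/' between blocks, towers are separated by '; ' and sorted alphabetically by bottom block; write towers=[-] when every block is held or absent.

towers=[C; D; F/B/E/A] holding=-

step 1 (putdown(D)): towers=[D; F/B/E/A/C] holding=-
step 2 (unstack(C, A)): towers=[D; F/B/E/A] holding=C
step 3 (putdown(C)): towers=[C; D; F/B/E/A] holding=-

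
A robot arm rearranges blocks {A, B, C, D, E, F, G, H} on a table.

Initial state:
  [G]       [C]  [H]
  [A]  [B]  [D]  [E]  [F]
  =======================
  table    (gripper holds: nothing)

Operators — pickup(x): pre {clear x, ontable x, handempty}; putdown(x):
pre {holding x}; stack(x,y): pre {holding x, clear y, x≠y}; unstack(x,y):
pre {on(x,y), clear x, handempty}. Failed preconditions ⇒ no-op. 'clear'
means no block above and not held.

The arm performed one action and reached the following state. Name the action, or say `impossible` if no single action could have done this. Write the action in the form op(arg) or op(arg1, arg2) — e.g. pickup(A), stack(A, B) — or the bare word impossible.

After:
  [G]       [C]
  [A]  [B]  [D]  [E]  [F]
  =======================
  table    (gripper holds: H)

target: towers=[A/G; B; D/C; E; F] holding=H
     unstack(G, A) → towers=[A; B; D/C; E/H; F] holding=G
     unstack(H, E) → towers=[A/G; B; D/C; E; F] holding=H  ← match
         pickup(B) → towers=[A/G; D/C; E/H; F] holding=B
         pickup(F) → towers=[A/G; B; D/C; E/H] holding=F
     unstack(C, D) → towers=[A/G; B; D; E/H; F] holding=C

unstack(H, E)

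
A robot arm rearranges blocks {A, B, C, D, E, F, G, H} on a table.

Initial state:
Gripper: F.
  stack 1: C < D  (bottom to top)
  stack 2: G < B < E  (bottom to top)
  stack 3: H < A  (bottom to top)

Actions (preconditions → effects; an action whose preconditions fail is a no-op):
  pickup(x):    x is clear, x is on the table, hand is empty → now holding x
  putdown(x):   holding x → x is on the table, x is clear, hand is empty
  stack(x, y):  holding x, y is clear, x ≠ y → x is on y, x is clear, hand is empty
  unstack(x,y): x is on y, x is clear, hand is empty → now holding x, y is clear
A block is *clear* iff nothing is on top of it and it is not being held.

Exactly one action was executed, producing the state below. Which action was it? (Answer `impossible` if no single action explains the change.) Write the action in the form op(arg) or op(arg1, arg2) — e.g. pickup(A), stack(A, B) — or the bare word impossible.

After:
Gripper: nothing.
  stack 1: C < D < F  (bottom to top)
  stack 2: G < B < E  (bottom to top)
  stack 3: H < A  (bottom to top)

stack(F, D)

target: towers=[C/D/F; G/B/E; H/A] holding=-
        putdown(F) → towers=[C/D; F; G/B/E; H/A] holding=-
       stack(F, A) → towers=[C/D; G/B/E; H/A/F] holding=-
       stack(F, E) → towers=[C/D; G/B/E/F; H/A] holding=-
       stack(F, D) → towers=[C/D/F; G/B/E; H/A] holding=-  ← match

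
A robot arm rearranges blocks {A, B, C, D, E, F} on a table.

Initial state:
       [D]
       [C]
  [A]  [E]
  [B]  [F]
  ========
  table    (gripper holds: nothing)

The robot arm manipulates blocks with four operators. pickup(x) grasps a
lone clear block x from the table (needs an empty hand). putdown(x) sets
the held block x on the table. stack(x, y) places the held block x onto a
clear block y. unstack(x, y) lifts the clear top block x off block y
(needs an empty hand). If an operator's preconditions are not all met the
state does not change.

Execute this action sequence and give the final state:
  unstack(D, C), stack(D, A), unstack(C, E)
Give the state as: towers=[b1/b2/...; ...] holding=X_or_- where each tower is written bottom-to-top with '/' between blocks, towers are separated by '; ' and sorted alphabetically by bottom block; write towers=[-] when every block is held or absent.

towers=[B/A/D; F/E] holding=C

step 1 (unstack(D, C)): towers=[B/A; F/E/C] holding=D
step 2 (stack(D, A)): towers=[B/A/D; F/E/C] holding=-
step 3 (unstack(C, E)): towers=[B/A/D; F/E] holding=C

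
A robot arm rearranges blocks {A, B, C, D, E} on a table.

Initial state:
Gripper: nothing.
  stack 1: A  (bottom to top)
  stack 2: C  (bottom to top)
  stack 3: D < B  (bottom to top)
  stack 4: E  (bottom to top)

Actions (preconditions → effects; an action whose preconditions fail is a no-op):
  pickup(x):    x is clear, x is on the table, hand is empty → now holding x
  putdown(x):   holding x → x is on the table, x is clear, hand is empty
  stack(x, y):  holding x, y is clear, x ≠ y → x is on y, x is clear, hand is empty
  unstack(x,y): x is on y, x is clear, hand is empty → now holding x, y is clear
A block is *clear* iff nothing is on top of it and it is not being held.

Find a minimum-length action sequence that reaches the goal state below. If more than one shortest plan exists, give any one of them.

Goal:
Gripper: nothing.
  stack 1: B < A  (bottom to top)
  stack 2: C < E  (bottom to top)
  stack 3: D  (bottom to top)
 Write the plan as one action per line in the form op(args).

step 1 (unstack(B, D)): towers=[A; C; D; E] holding=B
step 2 (putdown(B)): towers=[A; B; C; D; E] holding=-
step 3 (pickup(A)): towers=[B; C; D; E] holding=A
step 4 (stack(A, B)): towers=[B/A; C; D; E] holding=-
step 5 (pickup(E)): towers=[B/A; C; D] holding=E
step 6 (stack(E, C)): towers=[B/A; C/E; D] holding=-
goal check: towers=[B/A; C/E; D] holding=- — reached (length 6, optimal by BFS)

unstack(B, D)
putdown(B)
pickup(A)
stack(A, B)
pickup(E)
stack(E, C)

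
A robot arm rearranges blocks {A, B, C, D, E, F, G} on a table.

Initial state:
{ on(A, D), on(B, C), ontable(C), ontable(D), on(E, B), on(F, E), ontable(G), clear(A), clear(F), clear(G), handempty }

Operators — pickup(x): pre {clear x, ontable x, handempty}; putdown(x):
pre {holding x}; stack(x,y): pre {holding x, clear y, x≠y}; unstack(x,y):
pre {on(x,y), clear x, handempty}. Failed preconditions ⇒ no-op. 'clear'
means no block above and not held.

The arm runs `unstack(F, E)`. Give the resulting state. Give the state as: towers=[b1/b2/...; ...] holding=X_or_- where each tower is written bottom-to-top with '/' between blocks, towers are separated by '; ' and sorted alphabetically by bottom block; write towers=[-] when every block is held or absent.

before: towers=[C/B/E/F; D/A; G] holding=-
pre[unstack(F, E)]: on(F,E) ✓, clear(F) ✓, handempty ✓
all met → apply unstack(F, E)
after:  towers=[C/B/E; D/A; G] holding=F

towers=[C/B/E; D/A; G] holding=F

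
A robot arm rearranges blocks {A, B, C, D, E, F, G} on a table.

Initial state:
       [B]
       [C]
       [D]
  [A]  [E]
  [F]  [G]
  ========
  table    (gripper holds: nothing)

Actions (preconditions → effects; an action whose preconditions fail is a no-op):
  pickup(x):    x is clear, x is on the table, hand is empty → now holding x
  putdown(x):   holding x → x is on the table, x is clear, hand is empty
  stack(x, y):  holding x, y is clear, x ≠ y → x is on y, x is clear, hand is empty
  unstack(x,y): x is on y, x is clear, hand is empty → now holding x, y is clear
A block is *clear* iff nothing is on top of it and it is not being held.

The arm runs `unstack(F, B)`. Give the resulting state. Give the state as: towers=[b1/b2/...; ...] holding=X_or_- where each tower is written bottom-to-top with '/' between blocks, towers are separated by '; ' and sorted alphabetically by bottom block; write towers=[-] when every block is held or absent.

before: towers=[F/A; G/E/D/C/B] holding=-
pre[unstack(F, B)]: on(F,B) no, clear(F) no, handempty yes
on(F,B), clear(F) unmet → unstack(F, B) is a no-op
after:  towers=[F/A; G/E/D/C/B] holding=-

towers=[F/A; G/E/D/C/B] holding=-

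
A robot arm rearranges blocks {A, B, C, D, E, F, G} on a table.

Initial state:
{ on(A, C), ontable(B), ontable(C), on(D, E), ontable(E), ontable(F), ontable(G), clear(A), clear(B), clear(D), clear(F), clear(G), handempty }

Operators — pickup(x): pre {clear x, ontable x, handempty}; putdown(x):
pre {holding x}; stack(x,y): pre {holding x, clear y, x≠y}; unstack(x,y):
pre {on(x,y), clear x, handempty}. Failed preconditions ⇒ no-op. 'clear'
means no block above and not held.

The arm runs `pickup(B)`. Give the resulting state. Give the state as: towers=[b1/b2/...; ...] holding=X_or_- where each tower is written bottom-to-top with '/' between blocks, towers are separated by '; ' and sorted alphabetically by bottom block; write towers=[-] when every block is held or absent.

before: towers=[B; C/A; E/D; F; G] holding=-
pre[pickup(B)]: clear(B) ✓, ontable(B) ✓, handempty ✓
all met → apply pickup(B)
after:  towers=[C/A; E/D; F; G] holding=B

towers=[C/A; E/D; F; G] holding=B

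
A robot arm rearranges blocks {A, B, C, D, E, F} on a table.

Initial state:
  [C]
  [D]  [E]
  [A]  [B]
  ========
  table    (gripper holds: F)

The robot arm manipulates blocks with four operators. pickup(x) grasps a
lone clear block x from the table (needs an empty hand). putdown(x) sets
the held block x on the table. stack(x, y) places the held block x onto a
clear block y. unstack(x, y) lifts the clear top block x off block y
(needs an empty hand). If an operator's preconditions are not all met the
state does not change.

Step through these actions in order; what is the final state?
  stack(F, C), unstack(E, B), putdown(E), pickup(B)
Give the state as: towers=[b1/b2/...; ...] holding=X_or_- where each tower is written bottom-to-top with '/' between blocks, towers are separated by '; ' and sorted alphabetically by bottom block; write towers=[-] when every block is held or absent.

step 1 (stack(F, C)): towers=[A/D/C/F; B/E] holding=-
step 2 (unstack(E, B)): towers=[A/D/C/F; B] holding=E
step 3 (putdown(E)): towers=[A/D/C/F; B; E] holding=-
step 4 (pickup(B)): towers=[A/D/C/F; E] holding=B

towers=[A/D/C/F; E] holding=B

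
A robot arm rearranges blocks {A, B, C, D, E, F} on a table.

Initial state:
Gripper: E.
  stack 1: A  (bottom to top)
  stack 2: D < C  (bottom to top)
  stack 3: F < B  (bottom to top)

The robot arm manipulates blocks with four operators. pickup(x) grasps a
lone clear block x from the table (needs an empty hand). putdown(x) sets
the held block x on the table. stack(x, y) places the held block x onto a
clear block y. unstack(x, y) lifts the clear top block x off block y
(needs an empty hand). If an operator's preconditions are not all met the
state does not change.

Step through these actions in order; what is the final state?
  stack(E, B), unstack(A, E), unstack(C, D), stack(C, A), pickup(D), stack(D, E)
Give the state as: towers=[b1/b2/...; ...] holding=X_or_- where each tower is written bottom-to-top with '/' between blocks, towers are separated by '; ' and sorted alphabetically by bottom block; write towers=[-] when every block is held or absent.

step 1 (stack(E, B)): towers=[A; D/C; F/B/E] holding=-
step 2 (unstack(A, E)) [no-op]: towers=[A; D/C; F/B/E] holding=-
step 3 (unstack(C, D)): towers=[A; D; F/B/E] holding=C
step 4 (stack(C, A)): towers=[A/C; D; F/B/E] holding=-
step 5 (pickup(D)): towers=[A/C; F/B/E] holding=D
step 6 (stack(D, E)): towers=[A/C; F/B/E/D] holding=-

towers=[A/C; F/B/E/D] holding=-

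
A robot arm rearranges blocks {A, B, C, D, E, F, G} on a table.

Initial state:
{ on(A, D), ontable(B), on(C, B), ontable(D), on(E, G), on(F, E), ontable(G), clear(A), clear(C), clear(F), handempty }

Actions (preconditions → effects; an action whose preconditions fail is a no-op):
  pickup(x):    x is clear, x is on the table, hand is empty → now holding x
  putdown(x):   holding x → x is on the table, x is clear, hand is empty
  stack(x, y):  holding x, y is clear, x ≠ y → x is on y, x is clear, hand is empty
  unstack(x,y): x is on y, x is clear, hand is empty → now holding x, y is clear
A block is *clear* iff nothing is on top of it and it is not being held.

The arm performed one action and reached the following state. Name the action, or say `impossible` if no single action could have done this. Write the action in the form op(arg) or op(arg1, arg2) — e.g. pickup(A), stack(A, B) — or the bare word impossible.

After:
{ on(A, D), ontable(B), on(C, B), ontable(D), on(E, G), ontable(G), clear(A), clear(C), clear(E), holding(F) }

unstack(F, E)

target: towers=[B/C; D/A; G/E] holding=F
     unstack(F, E) → towers=[B/C; D/A; G/E] holding=F  ← match
     unstack(A, D) → towers=[B/C; D; G/E/F] holding=A
     unstack(C, B) → towers=[B; D/A; G/E/F] holding=C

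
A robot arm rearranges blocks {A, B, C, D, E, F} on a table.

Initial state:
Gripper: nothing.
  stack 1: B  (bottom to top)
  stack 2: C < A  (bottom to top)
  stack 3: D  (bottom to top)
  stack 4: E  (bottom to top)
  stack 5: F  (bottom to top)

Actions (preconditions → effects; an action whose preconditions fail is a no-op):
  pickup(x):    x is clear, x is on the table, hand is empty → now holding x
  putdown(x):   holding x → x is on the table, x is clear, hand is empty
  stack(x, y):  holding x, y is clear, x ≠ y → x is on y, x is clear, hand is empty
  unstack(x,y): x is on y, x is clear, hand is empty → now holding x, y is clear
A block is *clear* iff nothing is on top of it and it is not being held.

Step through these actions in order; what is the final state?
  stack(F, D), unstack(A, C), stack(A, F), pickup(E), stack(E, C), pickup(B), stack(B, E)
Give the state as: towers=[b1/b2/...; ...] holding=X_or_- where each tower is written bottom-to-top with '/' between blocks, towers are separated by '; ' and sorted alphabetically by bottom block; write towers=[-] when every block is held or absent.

step 1 (stack(F, D)) [no-op]: towers=[B; C/A; D; E; F] holding=-
step 2 (unstack(A, C)): towers=[B; C; D; E; F] holding=A
step 3 (stack(A, F)): towers=[B; C; D; E; F/A] holding=-
step 4 (pickup(E)): towers=[B; C; D; F/A] holding=E
step 5 (stack(E, C)): towers=[B; C/E; D; F/A] holding=-
step 6 (pickup(B)): towers=[C/E; D; F/A] holding=B
step 7 (stack(B, E)): towers=[C/E/B; D; F/A] holding=-

towers=[C/E/B; D; F/A] holding=-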